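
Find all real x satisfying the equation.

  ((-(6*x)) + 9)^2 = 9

Step 1. [((-(6*x)) + 9)^2 = 9] √ both sides: 9 ≥ 0 gives two branches ⇒ sqrt: (-(6*x)) + 9 = 3 or -3.
Step 2. [(-(6*x)) + 9 = 3 or -3] peel the +9: subtract 9 from each side. So sub: -(6*x) = -6 or -12.
Step 3. [-(6*x) = -6 or -12] LHS negated; negate both sides. So neg: 6*x = 6 or 12.
Step 4. [6*x = 6 or 12] leading coefficient 6: divide by 6 ⇒ div: x = 1 or 2.

Answer: x ∈ {1, 2}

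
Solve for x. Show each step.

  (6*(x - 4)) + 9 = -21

Step 1. [(6*(x - 4)) + 9 = -21] peel the +9: subtract 9 from each side ⇒ sub: 6*(x - 4) = -30.
Step 2. [6*(x - 4) = -30] 6 out front; divide by 6 ⇒ div: x - 4 = -5.
Step 3. [x - 4 = -5] the outer -4 inverts by adding 4, so sub: x = -1.

Answer: x ∈ {-1}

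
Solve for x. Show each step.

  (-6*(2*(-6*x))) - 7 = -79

Step 1. [(-6*(2*(-6*x))) - 7 = -79] -7 is outermost — add 7 both sides, so sub: -6*(2*(-6*x)) = -72.
Step 2. [-6*(2*(-6*x)) = -72] LHS = -6·(…); ÷-6 both sides ⇒ div: 2*(-6*x) = 12.
Step 3. [2*(-6*x) = 12] 2 out front; divide by 2. So div: -6*x = 6.
Step 4. [-6*x = 6] leading coefficient -6: divide by -6 ⇒ div: x = -1.

Answer: x ∈ {-1}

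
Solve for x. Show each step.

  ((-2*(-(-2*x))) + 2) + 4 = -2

Step 1. [((-2*(-(-2*x))) + 2) + 4 = -2] +4 is outermost — subtract 4 both sides, so sub: (-2*(-(-2*x))) + 2 = -6.
Step 2. [(-2*(-(-2*x))) + 2 = -6] +2 is outermost — subtract 2 both sides. So sub: -2*(-(-2*x)) = -8.
Step 3. [-2*(-(-2*x)) = -8] LHS = -2·(…); ÷-2 both sides. So div: -(-2*x) = 4.
Step 4. [-(-2*x) = 4] flip signs both sides, so neg: -2*x = -4.
Step 5. [-2*x = -4] leading coefficient -2: divide by -2 ⇒ div: x = 2.

Answer: x ∈ {2}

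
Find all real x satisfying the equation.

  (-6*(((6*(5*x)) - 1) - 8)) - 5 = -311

Step 1. [(-6*(((6*(5*x)) - 1) - 8)) - 5 = -311] peel the -5: add 5 from each side, so sub: -6*(((6*(5*x)) - 1) - 8) = -306.
Step 2. [-6*(((6*(5*x)) - 1) - 8) = -306] LHS = -6·(…); ÷-6 both sides ⇒ div: ((6*(5*x)) - 1) - 8 = 51.
Step 3. [((6*(5*x)) - 1) - 8 = 51] the outer -8 inverts by adding 8. So sub: (6*(5*x)) - 1 = 59.
Step 4. [(6*(5*x)) - 1 = 59] peel the -1: add 1 from each side. So sub: 6*(5*x) = 60.
Step 5. [6*(5*x) = 60] 6 out front; divide by 6 ⇒ div: 5*x = 10.
Step 6. [5*x = 10] 5·(inner) — divide through by 5 ⇒ div: x = 2.

Answer: x ∈ {2}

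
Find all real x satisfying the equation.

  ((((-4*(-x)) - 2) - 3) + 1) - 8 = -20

Step 1. [((((-4*(-x)) - 2) - 3) + 1) - 8 = -20] add 8: x sits inside (… - 8). So sub: (((-4*(-x)) - 2) - 3) + 1 = -12.
Step 2. [(((-4*(-x)) - 2) - 3) + 1 = -12] peel the +1: subtract 1 from each side, so sub: ((-4*(-x)) - 2) - 3 = -13.
Step 3. [((-4*(-x)) - 2) - 3 = -13] -3 is outermost — add 3 both sides. So sub: (-4*(-x)) - 2 = -10.
Step 4. [(-4*(-x)) - 2 = -10] add 2: x sits inside (… - 2). So sub: -4*(-x) = -8.
Step 5. [-4*(-x) = -8] -4·(inner) — divide through by -4. So div: -x = 2.
Step 6. [-x = 2] LHS negated; negate both sides, so neg: x = -2.

Answer: x ∈ {-2}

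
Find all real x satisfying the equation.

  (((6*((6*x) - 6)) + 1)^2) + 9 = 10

Step 1. [(((6*((6*x) - 6)) + 1)^2) + 9 = 10] subtract 9: x sits inside (… + 9). So sub: ((6*((6*x) - 6)) + 1)^2 = 1.
Step 2. [((6*((6*x) - 6)) + 1)^2 = 1] LHS squared, RHS 1 ≥ 0: apply √ (±). So sqrt: (6*((6*x) - 6)) + 1 = 1 or -1.
Step 3. [(6*((6*x) - 6)) + 1 = 1 or -1] peel the +1: subtract 1 from each side ⇒ sub: 6*((6*x) - 6) = 0 or -2.
Step 4. [6*((6*x) - 6) = 0 or -2] 6·(inner) — divide through by 6. So div: (6*x) - 6 = 0 or -1/3.
Step 5. [(6*x) - 6 = 0 or -1/3] the outer -6 inverts by adding 6 ⇒ sub: 6*x = 6 or 17/3.
Step 6. [6*x = 6 or 17/3] divide by the outer 6, so div: x = 1 or 17/18.

Answer: x ∈ {17/18, 1}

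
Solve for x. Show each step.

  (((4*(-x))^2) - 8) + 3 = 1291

Step 1. [(((4*(-x))^2) - 8) + 3 = 1291] +3 is outermost — subtract 3 both sides. So sub: ((4*(-x))^2) - 8 = 1288.
Step 2. [((4*(-x))^2) - 8 = 1288] 8 comes off first (add 8) ⇒ sub: (4*(-x))^2 = 1296.
Step 3. [(4*(-x))^2 = 1296] √ both sides: 1296 ≥ 0 gives two branches ⇒ sqrt: 4*(-x) = 36 or -36.
Step 4. [4*(-x) = 36 or -36] 4·(inner) — divide through by 4, so div: -x = 9 or -9.
Step 5. [-x = 9 or -9] leading − — multiply by −1, so neg: x = -9 or 9.

Answer: x ∈ {-9, 9}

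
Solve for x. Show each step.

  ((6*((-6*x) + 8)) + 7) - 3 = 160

Step 1. [((6*((-6*x) + 8)) + 7) - 3 = 160] the outer -3 inverts by adding 3, so sub: (6*((-6*x) + 8)) + 7 = 163.
Step 2. [(6*((-6*x) + 8)) + 7 = 163] +7 is outermost — subtract 7 both sides, so sub: 6*((-6*x) + 8) = 156.
Step 3. [6*((-6*x) + 8) = 156] leading coefficient 6: divide by 6. So div: (-6*x) + 8 = 26.
Step 4. [(-6*x) + 8 = 26] the outer +8 inverts by subtracting 8 ⇒ sub: -6*x = 18.
Step 5. [-6*x = 18] leading coefficient -6: divide by -6 ⇒ div: x = -3.

Answer: x ∈ {-3}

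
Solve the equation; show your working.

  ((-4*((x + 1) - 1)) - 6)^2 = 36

Step 1. [((-4*((x + 1) - 1)) - 6)^2 = 36] LHS squared, RHS 36 ≥ 0: apply √ (±) ⇒ sqrt: (-4*((x + 1) - 1)) - 6 = 6 or -6.
Step 2. [(-4*((x + 1) - 1)) - 6 = 6 or -6] peel the -6: add 6 from each side ⇒ sub: -4*((x + 1) - 1) = 12 or 0.
Step 3. [-4*((x + 1) - 1) = 12 or 0] LHS = -4·(…); ÷-4 both sides ⇒ div: (x + 1) - 1 = -3 or 0.
Step 4. [(x + 1) - 1 = -3 or 0] 1 comes off first (add 1). So sub: x + 1 = -2 or 1.
Step 5. [x + 1 = -2 or 1] 1 comes off first (subtract 1), so sub: x = -3 or 0.

Answer: x ∈ {-3, 0}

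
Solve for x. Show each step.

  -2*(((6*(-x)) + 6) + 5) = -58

Step 1. [-2*(((6*(-x)) + 6) + 5) = -58] divide by the outer -2, so div: ((6*(-x)) + 6) + 5 = 29.
Step 2. [((6*(-x)) + 6) + 5 = 29] 5 comes off first (subtract 5), so sub: (6*(-x)) + 6 = 24.
Step 3. [(6*(-x)) + 6 = 24] +6 is outermost — subtract 6 both sides ⇒ sub: 6*(-x) = 18.
Step 4. [6*(-x) = 18] LHS = 6·(…); ÷6 both sides, so div: -x = 3.
Step 5. [-x = 3] flip signs both sides. So neg: x = -3.

Answer: x ∈ {-3}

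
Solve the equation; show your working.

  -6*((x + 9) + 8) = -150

Step 1. [-6*((x + 9) + 8) = -150] -6·(inner) — divide through by -6, so div: (x + 9) + 8 = 25.
Step 2. [(x + 9) + 8 = 25] peel the +8: subtract 8 from each side. So sub: x + 9 = 17.
Step 3. [x + 9 = 17] peel the +9: subtract 9 from each side. So sub: x = 8.

Answer: x ∈ {8}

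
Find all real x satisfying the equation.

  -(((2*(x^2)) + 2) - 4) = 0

Step 1. [-(((2*(x^2)) + 2) - 4) = 0] LHS negated; negate both sides ⇒ neg: ((2*(x^2)) + 2) - 4 = 0.
Step 2. [((2*(x^2)) + 2) - 4 = 0] -4 is outermost — add 4 both sides. So sub: (2*(x^2)) + 2 = 4.
Step 3. [(2*(x^2)) + 2 = 4] +2 is outermost — subtract 2 both sides. So sub: 2*(x^2) = 2.
Step 4. [2*(x^2) = 2] 2 out front; divide by 2. So div: x^2 = 1.
Step 5. [x^2 = 1] √ both sides: 1 ≥ 0 gives two branches, so sqrt: x = 1 or -1.

Answer: x ∈ {-1, 1}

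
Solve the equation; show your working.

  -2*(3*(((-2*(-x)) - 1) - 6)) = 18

Step 1. [-2*(3*(((-2*(-x)) - 1) - 6)) = 18] leading coefficient -2: divide by -2. So div: 3*(((-2*(-x)) - 1) - 6) = -9.
Step 2. [3*(((-2*(-x)) - 1) - 6) = -9] 3 out front; divide by 3. So div: ((-2*(-x)) - 1) - 6 = -3.
Step 3. [((-2*(-x)) - 1) - 6 = -3] add 6: x sits inside (… - 6) ⇒ sub: (-2*(-x)) - 1 = 3.
Step 4. [(-2*(-x)) - 1 = 3] -1 is outermost — add 1 both sides, so sub: -2*(-x) = 4.
Step 5. [-2*(-x) = 4] leading coefficient -2: divide by -2, so div: -x = -2.
Step 6. [-x = -2] flip signs both sides, so neg: x = 2.

Answer: x ∈ {2}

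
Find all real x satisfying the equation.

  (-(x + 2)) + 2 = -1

Step 1. [(-(x + 2)) + 2 = -1] +2 is outermost — subtract 2 both sides ⇒ sub: -(x + 2) = -3.
Step 2. [-(x + 2) = -3] flip signs both sides, so neg: x + 2 = 3.
Step 3. [x + 2 = 3] the outer +2 inverts by subtracting 2. So sub: x = 1.

Answer: x ∈ {1}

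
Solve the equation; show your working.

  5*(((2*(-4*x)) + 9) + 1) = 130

Step 1. [5*(((2*(-4*x)) + 9) + 1) = 130] 5·(inner) — divide through by 5, so div: ((2*(-4*x)) + 9) + 1 = 26.
Step 2. [((2*(-4*x)) + 9) + 1 = 26] peel the +1: subtract 1 from each side, so sub: (2*(-4*x)) + 9 = 25.
Step 3. [(2*(-4*x)) + 9 = 25] the outer +9 inverts by subtracting 9. So sub: 2*(-4*x) = 16.
Step 4. [2*(-4*x) = 16] 2 out front; divide by 2. So div: -4*x = 8.
Step 5. [-4*x = 8] -4 out front; divide by -4 ⇒ div: x = -2.

Answer: x ∈ {-2}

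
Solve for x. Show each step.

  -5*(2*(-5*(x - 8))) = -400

Step 1. [-5*(2*(-5*(x - 8))) = -400] LHS = -5·(…); ÷-5 both sides, so div: 2*(-5*(x - 8)) = 80.
Step 2. [2*(-5*(x - 8)) = 80] divide by the outer 2 ⇒ div: -5*(x - 8) = 40.
Step 3. [-5*(x - 8) = 40] divide by the outer -5. So div: x - 8 = -8.
Step 4. [x - 8 = -8] peel the -8: add 8 from each side, so sub: x = 0.

Answer: x ∈ {0}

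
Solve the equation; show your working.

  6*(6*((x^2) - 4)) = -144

Step 1. [6*(6*((x^2) - 4)) = -144] divide by the outer 6. So div: 6*((x^2) - 4) = -24.
Step 2. [6*((x^2) - 4) = -24] leading coefficient 6: divide by 6 ⇒ div: (x^2) - 4 = -4.
Step 3. [(x^2) - 4 = -4] 4 comes off first (add 4) ⇒ sub: x^2 = 0.
Step 4. [x^2 = 0] LHS squared, RHS 0 ≥ 0: apply √ (±), so sqrt: x = 0.

Answer: x ∈ {0}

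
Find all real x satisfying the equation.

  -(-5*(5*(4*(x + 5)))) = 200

Step 1. [-(-5*(5*(4*(x + 5)))) = 200] leading − — multiply by −1. So neg: -5*(5*(4*(x + 5))) = -200.
Step 2. [-5*(5*(4*(x + 5))) = -200] -5 out front; divide by -5 ⇒ div: 5*(4*(x + 5)) = 40.
Step 3. [5*(4*(x + 5)) = 40] LHS = 5·(…); ÷5 both sides. So div: 4*(x + 5) = 8.
Step 4. [4*(x + 5) = 8] 4 out front; divide by 4, so div: x + 5 = 2.
Step 5. [x + 5 = 2] subtract 5: x sits inside (… + 5) ⇒ sub: x = -3.

Answer: x ∈ {-3}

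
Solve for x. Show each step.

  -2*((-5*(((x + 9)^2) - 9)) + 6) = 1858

Step 1. [-2*((-5*(((x + 9)^2) - 9)) + 6) = 1858] LHS = -2·(…); ÷-2 both sides, so div: (-5*(((x + 9)^2) - 9)) + 6 = -929.
Step 2. [(-5*(((x + 9)^2) - 9)) + 6 = -929] subtract 6: x sits inside (… + 6), so sub: -5*(((x + 9)^2) - 9) = -935.
Step 3. [-5*(((x + 9)^2) - 9) = -935] leading coefficient -5: divide by -5 ⇒ div: ((x + 9)^2) - 9 = 187.
Step 4. [((x + 9)^2) - 9 = 187] -9 is outermost — add 9 both sides. So sub: (x + 9)^2 = 196.
Step 5. [(x + 9)^2 = 196] √ both sides: 196 ≥ 0 gives two branches. So sqrt: x + 9 = 14 or -14.
Step 6. [x + 9 = 14 or -14] 9 comes off first (subtract 9) ⇒ sub: x = 5 or -23.

Answer: x ∈ {-23, 5}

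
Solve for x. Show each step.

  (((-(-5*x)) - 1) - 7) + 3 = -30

Step 1. [(((-(-5*x)) - 1) - 7) + 3 = -30] the outer +3 inverts by subtracting 3. So sub: ((-(-5*x)) - 1) - 7 = -33.
Step 2. [((-(-5*x)) - 1) - 7 = -33] add 7: x sits inside (… - 7). So sub: (-(-5*x)) - 1 = -26.
Step 3. [(-(-5*x)) - 1 = -26] -1 is outermost — add 1 both sides ⇒ sub: -(-5*x) = -25.
Step 4. [-(-5*x) = -25] LHS negated; negate both sides ⇒ neg: -5*x = 25.
Step 5. [-5*x = 25] divide by the outer -5. So div: x = -5.

Answer: x ∈ {-5}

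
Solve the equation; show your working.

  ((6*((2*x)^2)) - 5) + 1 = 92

Step 1. [((6*((2*x)^2)) - 5) + 1 = 92] peel the +1: subtract 1 from each side. So sub: (6*((2*x)^2)) - 5 = 91.
Step 2. [(6*((2*x)^2)) - 5 = 91] -5 is outermost — add 5 both sides ⇒ sub: 6*((2*x)^2) = 96.
Step 3. [6*((2*x)^2) = 96] divide by the outer 6, so div: (2*x)^2 = 16.
Step 4. [(2*x)^2 = 16] √ both sides: 16 ≥ 0 gives two branches, so sqrt: 2*x = 4 or -4.
Step 5. [2*x = 4 or -4] 2 out front; divide by 2 ⇒ div: x = 2 or -2.

Answer: x ∈ {-2, 2}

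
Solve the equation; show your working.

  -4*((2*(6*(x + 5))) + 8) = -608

Step 1. [-4*((2*(6*(x + 5))) + 8) = -608] leading coefficient -4: divide by -4, so div: (2*(6*(x + 5))) + 8 = 152.
Step 2. [(2*(6*(x + 5))) + 8 = 152] peel the +8: subtract 8 from each side, so sub: 2*(6*(x + 5)) = 144.
Step 3. [2*(6*(x + 5)) = 144] LHS = 2·(…); ÷2 both sides ⇒ div: 6*(x + 5) = 72.
Step 4. [6*(x + 5) = 72] LHS = 6·(…); ÷6 both sides. So div: x + 5 = 12.
Step 5. [x + 5 = 12] subtract 5: x sits inside (… + 5). So sub: x = 7.

Answer: x ∈ {7}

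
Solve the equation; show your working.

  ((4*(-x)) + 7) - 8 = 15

Step 1. [((4*(-x)) + 7) - 8 = 15] 8 comes off first (add 8), so sub: (4*(-x)) + 7 = 23.
Step 2. [(4*(-x)) + 7 = 23] 7 comes off first (subtract 7). So sub: 4*(-x) = 16.
Step 3. [4*(-x) = 16] 4·(inner) — divide through by 4, so div: -x = 4.
Step 4. [-x = 4] leading − — multiply by −1. So neg: x = -4.

Answer: x ∈ {-4}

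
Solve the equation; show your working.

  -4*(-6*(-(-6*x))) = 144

Step 1. [-4*(-6*(-(-6*x))) = 144] -4·(inner) — divide through by -4, so div: -6*(-(-6*x)) = -36.
Step 2. [-6*(-(-6*x)) = -36] leading coefficient -6: divide by -6. So div: -(-6*x) = 6.
Step 3. [-(-6*x) = 6] flip signs both sides ⇒ neg: -6*x = -6.
Step 4. [-6*x = -6] leading coefficient -6: divide by -6 ⇒ div: x = 1.

Answer: x ∈ {1}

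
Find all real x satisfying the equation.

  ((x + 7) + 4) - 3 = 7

Step 1. [((x + 7) + 4) - 3 = 7] add 3: x sits inside (… - 3) ⇒ sub: (x + 7) + 4 = 10.
Step 2. [(x + 7) + 4 = 10] the outer +4 inverts by subtracting 4 ⇒ sub: x + 7 = 6.
Step 3. [x + 7 = 6] peel the +7: subtract 7 from each side ⇒ sub: x = -1.

Answer: x ∈ {-1}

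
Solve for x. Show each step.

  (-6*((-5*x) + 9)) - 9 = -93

Step 1. [(-6*((-5*x) + 9)) - 9 = -93] the outer -9 inverts by adding 9. So sub: -6*((-5*x) + 9) = -84.
Step 2. [-6*((-5*x) + 9) = -84] divide by the outer -6, so div: (-5*x) + 9 = 14.
Step 3. [(-5*x) + 9 = 14] peel the +9: subtract 9 from each side ⇒ sub: -5*x = 5.
Step 4. [-5*x = 5] -5·(inner) — divide through by -5, so div: x = -1.

Answer: x ∈ {-1}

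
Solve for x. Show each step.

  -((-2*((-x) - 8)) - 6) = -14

Step 1. [-((-2*((-x) - 8)) - 6) = -14] leading − — multiply by −1 ⇒ neg: (-2*((-x) - 8)) - 6 = 14.
Step 2. [(-2*((-x) - 8)) - 6 = 14] peel the -6: add 6 from each side, so sub: -2*((-x) - 8) = 20.
Step 3. [-2*((-x) - 8) = 20] -2 out front; divide by -2. So div: (-x) - 8 = -10.
Step 4. [(-x) - 8 = -10] peel the -8: add 8 from each side. So sub: -x = -2.
Step 5. [-x = -2] flip signs both sides. So neg: x = 2.

Answer: x ∈ {2}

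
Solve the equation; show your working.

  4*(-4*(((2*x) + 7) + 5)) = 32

Step 1. [4*(-4*(((2*x) + 7) + 5)) = 32] 4·(inner) — divide through by 4 ⇒ div: -4*(((2*x) + 7) + 5) = 8.
Step 2. [-4*(((2*x) + 7) + 5) = 8] divide by the outer -4 ⇒ div: ((2*x) + 7) + 5 = -2.
Step 3. [((2*x) + 7) + 5 = -2] subtract 5: x sits inside (… + 5) ⇒ sub: (2*x) + 7 = -7.
Step 4. [(2*x) + 7 = -7] 7 comes off first (subtract 7), so sub: 2*x = -14.
Step 5. [2*x = -14] leading coefficient 2: divide by 2, so div: x = -7.

Answer: x ∈ {-7}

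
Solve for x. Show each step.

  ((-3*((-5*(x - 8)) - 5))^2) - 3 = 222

Step 1. [((-3*((-5*(x - 8)) - 5))^2) - 3 = 222] the outer -3 inverts by adding 3, so sub: (-3*((-5*(x - 8)) - 5))^2 = 225.
Step 2. [(-3*((-5*(x - 8)) - 5))^2 = 225] LHS squared, RHS 225 ≥ 0: apply √ (±). So sqrt: -3*((-5*(x - 8)) - 5) = 15 or -15.
Step 3. [-3*((-5*(x - 8)) - 5) = 15 or -15] divide by the outer -3 ⇒ div: (-5*(x - 8)) - 5 = -5 or 5.
Step 4. [(-5*(x - 8)) - 5 = -5 or 5] common factor -5 (LHS and -5 or 5) — divide through. So factor: (x - 8) + 1 = 1 or -1.
Step 5. [(x - 8) + 1 = 1 or -1] +1 is outermost — subtract 1 both sides, so sub: x - 8 = 0 or -2.
Step 6. [x - 8 = 0 or -2] add 8: x sits inside (… - 8). So sub: x = 8 or 6.

Answer: x ∈ {6, 8}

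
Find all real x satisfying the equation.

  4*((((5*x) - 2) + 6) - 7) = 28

Step 1. [4*((((5*x) - 2) + 6) - 7) = 28] LHS = 4·(…); ÷4 both sides ⇒ div: (((5*x) - 2) + 6) - 7 = 7.
Step 2. [(((5*x) - 2) + 6) - 7 = 7] add 7: x sits inside (… - 7), so sub: ((5*x) - 2) + 6 = 14.
Step 3. [((5*x) - 2) + 6 = 14] +6 is outermost — subtract 6 both sides, so sub: (5*x) - 2 = 8.
Step 4. [(5*x) - 2 = 8] -2 is outermost — add 2 both sides ⇒ sub: 5*x = 10.
Step 5. [5*x = 10] 5·(inner) — divide through by 5. So div: x = 2.

Answer: x ∈ {2}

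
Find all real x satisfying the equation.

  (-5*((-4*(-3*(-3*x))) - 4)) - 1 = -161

Step 1. [(-5*((-4*(-3*(-3*x))) - 4)) - 1 = -161] add 1: x sits inside (… - 1) ⇒ sub: -5*((-4*(-3*(-3*x))) - 4) = -160.
Step 2. [-5*((-4*(-3*(-3*x))) - 4) = -160] -5 out front; divide by -5. So div: (-4*(-3*(-3*x))) - 4 = 32.
Step 3. [(-4*(-3*(-3*x))) - 4 = 32] common factor -4 (LHS and 32) — divide through. So factor: (-3*(-3*x)) + 1 = -8.
Step 4. [(-3*(-3*x)) + 1 = -8] +1 is outermost — subtract 1 both sides, so sub: -3*(-3*x) = -9.
Step 5. [-3*(-3*x) = -9] -3 out front; divide by -3, so div: -3*x = 3.
Step 6. [-3*x = 3] -3 out front; divide by -3, so div: x = -1.

Answer: x ∈ {-1}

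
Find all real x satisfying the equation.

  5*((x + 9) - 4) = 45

Step 1. [5*((x + 9) - 4) = 45] 5·(inner) — divide through by 5. So div: (x + 9) - 4 = 9.
Step 2. [(x + 9) - 4 = 9] peel the -4: add 4 from each side. So sub: x + 9 = 13.
Step 3. [x + 9 = 13] peel the +9: subtract 9 from each side. So sub: x = 4.

Answer: x ∈ {4}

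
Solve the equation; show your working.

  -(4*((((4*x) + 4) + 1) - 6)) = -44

Step 1. [-(4*((((4*x) + 4) + 1) - 6)) = -44] LHS negated; negate both sides. So neg: 4*((((4*x) + 4) + 1) - 6) = 44.
Step 2. [4*((((4*x) + 4) + 1) - 6) = 44] leading coefficient 4: divide by 4. So div: (((4*x) + 4) + 1) - 6 = 11.
Step 3. [(((4*x) + 4) + 1) - 6 = 11] the outer -6 inverts by adding 6. So sub: ((4*x) + 4) + 1 = 17.
Step 4. [((4*x) + 4) + 1 = 17] 1 comes off first (subtract 1), so sub: (4*x) + 4 = 16.
Step 5. [(4*x) + 4 = 16] peel the +4: subtract 4 from each side, so sub: 4*x = 12.
Step 6. [4*x = 12] 4 out front; divide by 4 ⇒ div: x = 3.

Answer: x ∈ {3}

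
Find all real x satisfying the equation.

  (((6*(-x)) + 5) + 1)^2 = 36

Step 1. [(((6*(-x)) + 5) + 1)^2 = 36] √ both sides: 36 ≥ 0 gives two branches ⇒ sqrt: ((6*(-x)) + 5) + 1 = 6 or -6.
Step 2. [((6*(-x)) + 5) + 1 = 6 or -6] peel the +1: subtract 1 from each side ⇒ sub: (6*(-x)) + 5 = 5 or -7.
Step 3. [(6*(-x)) + 5 = 5 or -7] peel the +5: subtract 5 from each side. So sub: 6*(-x) = 0 or -12.
Step 4. [6*(-x) = 0 or -12] leading coefficient 6: divide by 6, so div: -x = 0 or -2.
Step 5. [-x = 0 or -2] flip signs both sides, so neg: x = 0 or 2.

Answer: x ∈ {0, 2}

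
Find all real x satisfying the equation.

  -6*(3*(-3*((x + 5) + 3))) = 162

Step 1. [-6*(3*(-3*((x + 5) + 3))) = 162] -6·(inner) — divide through by -6, so div: 3*(-3*((x + 5) + 3)) = -27.
Step 2. [3*(-3*((x + 5) + 3)) = -27] LHS = 3·(…); ÷3 both sides, so div: -3*((x + 5) + 3) = -9.
Step 3. [-3*((x + 5) + 3) = -9] LHS = -3·(…); ÷-3 both sides, so div: (x + 5) + 3 = 3.
Step 4. [(x + 5) + 3 = 3] +3 is outermost — subtract 3 both sides, so sub: x + 5 = 0.
Step 5. [x + 5 = 0] peel the +5: subtract 5 from each side ⇒ sub: x = -5.

Answer: x ∈ {-5}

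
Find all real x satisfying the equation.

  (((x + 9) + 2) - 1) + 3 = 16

Step 1. [(((x + 9) + 2) - 1) + 3 = 16] 3 comes off first (subtract 3), so sub: ((x + 9) + 2) - 1 = 13.
Step 2. [((x + 9) + 2) - 1 = 13] 1 comes off first (add 1). So sub: (x + 9) + 2 = 14.
Step 3. [(x + 9) + 2 = 14] 2 comes off first (subtract 2), so sub: x + 9 = 12.
Step 4. [x + 9 = 12] the outer +9 inverts by subtracting 9, so sub: x = 3.

Answer: x ∈ {3}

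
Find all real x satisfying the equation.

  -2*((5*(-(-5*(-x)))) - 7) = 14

Step 1. [-2*((5*(-(-5*(-x)))) - 7) = 14] divide by the outer -2. So div: (5*(-(-5*(-x)))) - 7 = -7.
Step 2. [(5*(-(-5*(-x)))) - 7 = -7] peel the -7: add 7 from each side. So sub: 5*(-(-5*(-x))) = 0.
Step 3. [5*(-(-5*(-x))) = 0] divide by the outer 5 ⇒ div: -(-5*(-x)) = 0.
Step 4. [-(-5*(-x)) = 0] flip signs both sides, so neg: -5*(-x) = 0.
Step 5. [-5*(-x) = 0] -5 out front; divide by -5 ⇒ div: -x = 0.
Step 6. [-x = 0] leading − — multiply by −1 ⇒ neg: x = 0.

Answer: x ∈ {0}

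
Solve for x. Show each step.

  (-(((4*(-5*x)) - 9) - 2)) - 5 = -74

Step 1. [(-(((4*(-5*x)) - 9) - 2)) - 5 = -74] -5 is outermost — add 5 both sides ⇒ sub: -(((4*(-5*x)) - 9) - 2) = -69.
Step 2. [-(((4*(-5*x)) - 9) - 2) = -69] flip signs both sides. So neg: ((4*(-5*x)) - 9) - 2 = 69.
Step 3. [((4*(-5*x)) - 9) - 2 = 69] peel the -2: add 2 from each side ⇒ sub: (4*(-5*x)) - 9 = 71.
Step 4. [(4*(-5*x)) - 9 = 71] the outer -9 inverts by adding 9. So sub: 4*(-5*x) = 80.
Step 5. [4*(-5*x) = 80] 4 out front; divide by 4, so div: -5*x = 20.
Step 6. [-5*x = 20] divide by the outer -5 ⇒ div: x = -4.

Answer: x ∈ {-4}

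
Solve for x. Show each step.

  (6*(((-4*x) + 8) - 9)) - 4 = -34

Step 1. [(6*(((-4*x) + 8) - 9)) - 4 = -34] the outer -4 inverts by adding 4 ⇒ sub: 6*(((-4*x) + 8) - 9) = -30.
Step 2. [6*(((-4*x) + 8) - 9) = -30] 6·(inner) — divide through by 6, so div: ((-4*x) + 8) - 9 = -5.
Step 3. [((-4*x) + 8) - 9 = -5] 9 comes off first (add 9). So sub: (-4*x) + 8 = 4.
Step 4. [(-4*x) + 8 = 4] -4 | LHS and -4 | 4: pull -4 out, so factor: x - 2 = -1.
Step 5. [x - 2 = -1] the outer -2 inverts by adding 2 ⇒ sub: x = 1.

Answer: x ∈ {1}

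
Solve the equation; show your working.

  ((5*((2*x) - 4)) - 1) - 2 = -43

Step 1. [((5*((2*x) - 4)) - 1) - 2 = -43] 2 comes off first (add 2) ⇒ sub: (5*((2*x) - 4)) - 1 = -41.
Step 2. [(5*((2*x) - 4)) - 1 = -41] add 1: x sits inside (… - 1) ⇒ sub: 5*((2*x) - 4) = -40.
Step 3. [5*((2*x) - 4) = -40] LHS = 5·(…); ÷5 both sides ⇒ div: (2*x) - 4 = -8.
Step 4. [(2*x) - 4 = -8] common factor 2 (LHS and -8) — divide through ⇒ factor: x - 2 = -4.
Step 5. [x - 2 = -4] -2 is outermost — add 2 both sides ⇒ sub: x = -2.

Answer: x ∈ {-2}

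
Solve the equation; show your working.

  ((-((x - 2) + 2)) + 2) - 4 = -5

Step 1. [((-((x - 2) + 2)) + 2) - 4 = -5] -4 is outermost — add 4 both sides ⇒ sub: (-((x - 2) + 2)) + 2 = -1.
Step 2. [(-((x - 2) + 2)) + 2 = -1] peel the +2: subtract 2 from each side ⇒ sub: -((x - 2) + 2) = -3.
Step 3. [-((x - 2) + 2) = -3] LHS negated; negate both sides, so neg: (x - 2) + 2 = 3.
Step 4. [(x - 2) + 2 = 3] 2 comes off first (subtract 2) ⇒ sub: x - 2 = 1.
Step 5. [x - 2 = 1] the outer -2 inverts by adding 2, so sub: x = 3.

Answer: x ∈ {3}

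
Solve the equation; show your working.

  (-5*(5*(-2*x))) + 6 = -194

Step 1. [(-5*(5*(-2*x))) + 6 = -194] peel the +6: subtract 6 from each side. So sub: -5*(5*(-2*x)) = -200.
Step 2. [-5*(5*(-2*x)) = -200] -5 out front; divide by -5, so div: 5*(-2*x) = 40.
Step 3. [5*(-2*x) = 40] leading coefficient 5: divide by 5 ⇒ div: -2*x = 8.
Step 4. [-2*x = 8] -2 out front; divide by -2, so div: x = -4.

Answer: x ∈ {-4}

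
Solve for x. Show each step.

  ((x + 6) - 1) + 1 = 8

Step 1. [((x + 6) - 1) + 1 = 8] 1 comes off first (subtract 1), so sub: (x + 6) - 1 = 7.
Step 2. [(x + 6) - 1 = 7] the outer -1 inverts by adding 1. So sub: x + 6 = 8.
Step 3. [x + 6 = 8] subtract 6: x sits inside (… + 6) ⇒ sub: x = 2.

Answer: x ∈ {2}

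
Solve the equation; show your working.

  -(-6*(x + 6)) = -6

Step 1. [-(-6*(x + 6)) = -6] LHS negated; negate both sides. So neg: -6*(x + 6) = 6.
Step 2. [-6*(x + 6) = 6] divide by the outer -6, so div: x + 6 = -1.
Step 3. [x + 6 = -1] subtract 6: x sits inside (… + 6). So sub: x = -7.

Answer: x ∈ {-7}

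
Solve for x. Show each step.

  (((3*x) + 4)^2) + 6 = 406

Step 1. [(((3*x) + 4)^2) + 6 = 406] +6 is outermost — subtract 6 both sides, so sub: ((3*x) + 4)^2 = 400.
Step 2. [((3*x) + 4)^2 = 400] LHS squared, RHS 400 ≥ 0: apply √ (±). So sqrt: (3*x) + 4 = 20 or -20.
Step 3. [(3*x) + 4 = 20 or -20] peel the +4: subtract 4 from each side, so sub: 3*x = 16 or -24.
Step 4. [3*x = 16 or -24] LHS = 3·(…); ÷3 both sides ⇒ div: x = 16/3 or -8.

Answer: x ∈ {-8, 16/3}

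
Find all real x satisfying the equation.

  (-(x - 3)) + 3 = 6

Step 1. [(-(x - 3)) + 3 = 6] peel the +3: subtract 3 from each side. So sub: -(x - 3) = 3.
Step 2. [-(x - 3) = 3] leading − — multiply by −1. So neg: x - 3 = -3.
Step 3. [x - 3 = -3] peel the -3: add 3 from each side. So sub: x = 0.

Answer: x ∈ {0}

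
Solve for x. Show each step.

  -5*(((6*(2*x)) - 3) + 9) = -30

Step 1. [-5*(((6*(2*x)) - 3) + 9) = -30] leading coefficient -5: divide by -5. So div: ((6*(2*x)) - 3) + 9 = 6.
Step 2. [((6*(2*x)) - 3) + 9 = 6] peel the +9: subtract 9 from each side. So sub: (6*(2*x)) - 3 = -3.
Step 3. [(6*(2*x)) - 3 = -3] the outer -3 inverts by adding 3. So sub: 6*(2*x) = 0.
Step 4. [6*(2*x) = 0] divide by the outer 6, so div: 2*x = 0.
Step 5. [2*x = 0] LHS = 2·(…); ÷2 both sides. So div: x = 0.

Answer: x ∈ {0}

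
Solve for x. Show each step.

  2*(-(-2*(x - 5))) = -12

Step 1. [2*(-(-2*(x - 5))) = -12] leading coefficient 2: divide by 2 ⇒ div: -(-2*(x - 5)) = -6.
Step 2. [-(-2*(x - 5)) = -6] flip signs both sides ⇒ neg: -2*(x - 5) = 6.
Step 3. [-2*(x - 5) = 6] -2 out front; divide by -2. So div: x - 5 = -3.
Step 4. [x - 5 = -3] 5 comes off first (add 5), so sub: x = 2.

Answer: x ∈ {2}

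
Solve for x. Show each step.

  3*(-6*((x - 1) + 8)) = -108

Step 1. [3*(-6*((x - 1) + 8)) = -108] divide by the outer 3, so div: -6*((x - 1) + 8) = -36.
Step 2. [-6*((x - 1) + 8) = -36] divide by the outer -6 ⇒ div: (x - 1) + 8 = 6.
Step 3. [(x - 1) + 8 = 6] subtract 8: x sits inside (… + 8), so sub: x - 1 = -2.
Step 4. [x - 1 = -2] peel the -1: add 1 from each side, so sub: x = -1.

Answer: x ∈ {-1}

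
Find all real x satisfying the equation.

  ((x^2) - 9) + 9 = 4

Step 1. [((x^2) - 9) + 9 = 4] the outer +9 inverts by subtracting 9 ⇒ sub: (x^2) - 9 = -5.
Step 2. [(x^2) - 9 = -5] -9 is outermost — add 9 both sides, so sub: x^2 = 4.
Step 3. [x^2 = 4] √ both sides: 4 ≥ 0 gives two branches, so sqrt: x = 2 or -2.

Answer: x ∈ {-2, 2}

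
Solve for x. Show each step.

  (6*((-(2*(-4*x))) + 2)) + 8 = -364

Step 1. [(6*((-(2*(-4*x))) + 2)) + 8 = -364] subtract 8: x sits inside (… + 8) ⇒ sub: 6*((-(2*(-4*x))) + 2) = -372.
Step 2. [6*((-(2*(-4*x))) + 2) = -372] 6·(inner) — divide through by 6. So div: (-(2*(-4*x))) + 2 = -62.
Step 3. [(-(2*(-4*x))) + 2 = -62] peel the +2: subtract 2 from each side, so sub: -(2*(-4*x)) = -64.
Step 4. [-(2*(-4*x)) = -64] LHS negated; negate both sides, so neg: 2*(-4*x) = 64.
Step 5. [2*(-4*x) = 64] 2 out front; divide by 2. So div: -4*x = 32.
Step 6. [-4*x = 32] LHS = -4·(…); ÷-4 both sides ⇒ div: x = -8.

Answer: x ∈ {-8}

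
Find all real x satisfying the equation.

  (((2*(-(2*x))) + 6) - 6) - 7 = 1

Step 1. [(((2*(-(2*x))) + 6) - 6) - 7 = 1] -7 is outermost — add 7 both sides, so sub: ((2*(-(2*x))) + 6) - 6 = 8.
Step 2. [((2*(-(2*x))) + 6) - 6 = 8] -6 is outermost — add 6 both sides, so sub: (2*(-(2*x))) + 6 = 14.
Step 3. [(2*(-(2*x))) + 6 = 14] subtract 6: x sits inside (… + 6) ⇒ sub: 2*(-(2*x)) = 8.
Step 4. [2*(-(2*x)) = 8] leading coefficient 2: divide by 2. So div: -(2*x) = 4.
Step 5. [-(2*x) = 4] leading − — multiply by −1, so neg: 2*x = -4.
Step 6. [2*x = -4] 2 out front; divide by 2 ⇒ div: x = -2.

Answer: x ∈ {-2}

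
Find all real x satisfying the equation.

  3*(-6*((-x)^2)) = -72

Step 1. [3*(-6*((-x)^2)) = -72] LHS = 3·(…); ÷3 both sides, so div: -6*((-x)^2) = -24.
Step 2. [-6*((-x)^2) = -24] divide by the outer -6. So div: (-x)^2 = 4.
Step 3. [(-x)^2 = 4] √ both sides: 4 ≥ 0 gives two branches ⇒ sqrt: -x = 2 or -2.
Step 4. [-x = 2 or -2] LHS negated; negate both sides. So neg: x = -2 or 2.

Answer: x ∈ {-2, 2}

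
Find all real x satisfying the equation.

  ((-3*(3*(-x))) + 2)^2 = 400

Step 1. [((-3*(3*(-x))) + 2)^2 = 400] 400 ≥ 0, LHS is (·)² — take ±√ ⇒ sqrt: (-3*(3*(-x))) + 2 = 20 or -20.
Step 2. [(-3*(3*(-x))) + 2 = 20 or -20] the outer +2 inverts by subtracting 2, so sub: -3*(3*(-x)) = 18 or -22.
Step 3. [-3*(3*(-x)) = 18 or -22] leading coefficient -3: divide by -3. So div: 3*(-x) = -6 or 22/3.
Step 4. [3*(-x) = -6 or 22/3] 3 out front; divide by 3. So div: -x = -2 or 22/9.
Step 5. [-x = -2 or 22/9] leading − — multiply by −1 ⇒ neg: x = 2 or -22/9.

Answer: x ∈ {-22/9, 2}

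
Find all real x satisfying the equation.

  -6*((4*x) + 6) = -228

Step 1. [-6*((4*x) + 6) = -228] -6 out front; divide by -6 ⇒ div: (4*x) + 6 = 38.
Step 2. [(4*x) + 6 = 38] 6 comes off first (subtract 6) ⇒ sub: 4*x = 32.
Step 3. [4*x = 32] divide by the outer 4, so div: x = 8.

Answer: x ∈ {8}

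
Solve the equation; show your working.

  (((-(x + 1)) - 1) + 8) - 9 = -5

Step 1. [(((-(x + 1)) - 1) + 8) - 9 = -5] the outer -9 inverts by adding 9 ⇒ sub: ((-(x + 1)) - 1) + 8 = 4.
Step 2. [((-(x + 1)) - 1) + 8 = 4] peel the +8: subtract 8 from each side, so sub: (-(x + 1)) - 1 = -4.
Step 3. [(-(x + 1)) - 1 = -4] -1 is outermost — add 1 both sides ⇒ sub: -(x + 1) = -3.
Step 4. [-(x + 1) = -3] leading − — multiply by −1. So neg: x + 1 = 3.
Step 5. [x + 1 = 3] peel the +1: subtract 1 from each side. So sub: x = 2.

Answer: x ∈ {2}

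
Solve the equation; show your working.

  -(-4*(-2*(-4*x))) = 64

Step 1. [-(-4*(-2*(-4*x))) = 64] flip signs both sides. So neg: -4*(-2*(-4*x)) = -64.
Step 2. [-4*(-2*(-4*x)) = -64] divide by the outer -4, so div: -2*(-4*x) = 16.
Step 3. [-2*(-4*x) = 16] -2 out front; divide by -2 ⇒ div: -4*x = -8.
Step 4. [-4*x = -8] leading coefficient -4: divide by -4 ⇒ div: x = 2.

Answer: x ∈ {2}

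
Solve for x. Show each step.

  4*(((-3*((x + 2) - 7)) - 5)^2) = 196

Step 1. [4*(((-3*((x + 2) - 7)) - 5)^2) = 196] 4·(inner) — divide through by 4 ⇒ div: ((-3*((x + 2) - 7)) - 5)^2 = 49.
Step 2. [((-3*((x + 2) - 7)) - 5)^2 = 49] LHS squared, RHS 49 ≥ 0: apply √ (±), so sqrt: (-3*((x + 2) - 7)) - 5 = 7 or -7.
Step 3. [(-3*((x + 2) - 7)) - 5 = 7 or -7] 5 comes off first (add 5), so sub: -3*((x + 2) - 7) = 12 or -2.
Step 4. [-3*((x + 2) - 7) = 12 or -2] -3 out front; divide by -3, so div: (x + 2) - 7 = -4 or 2/3.
Step 5. [(x + 2) - 7 = -4 or 2/3] peel the -7: add 7 from each side. So sub: x + 2 = 3 or 23/3.
Step 6. [x + 2 = 3 or 23/3] peel the +2: subtract 2 from each side ⇒ sub: x = 1 or 17/3.

Answer: x ∈ {1, 17/3}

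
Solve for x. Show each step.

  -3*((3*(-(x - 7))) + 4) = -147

Step 1. [-3*((3*(-(x - 7))) + 4) = -147] -3·(inner) — divide through by -3. So div: (3*(-(x - 7))) + 4 = 49.
Step 2. [(3*(-(x - 7))) + 4 = 49] the outer +4 inverts by subtracting 4 ⇒ sub: 3*(-(x - 7)) = 45.
Step 3. [3*(-(x - 7)) = 45] LHS = 3·(…); ÷3 both sides, so div: -(x - 7) = 15.
Step 4. [-(x - 7) = 15] LHS negated; negate both sides. So neg: x - 7 = -15.
Step 5. [x - 7 = -15] -7 is outermost — add 7 both sides, so sub: x = -8.

Answer: x ∈ {-8}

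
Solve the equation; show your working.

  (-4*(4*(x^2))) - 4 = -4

Step 1. [(-4*(4*(x^2))) - 4 = -4] peel the -4: add 4 from each side ⇒ sub: -4*(4*(x^2)) = 0.
Step 2. [-4*(4*(x^2)) = 0] LHS = -4·(…); ÷-4 both sides. So div: 4*(x^2) = 0.
Step 3. [4*(x^2) = 0] divide by the outer 4, so div: x^2 = 0.
Step 4. [x^2 = 0] LHS squared, RHS 0 ≥ 0: apply √ (±). So sqrt: x = 0.

Answer: x ∈ {0}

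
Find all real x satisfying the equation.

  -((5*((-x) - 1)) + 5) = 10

Step 1. [-((5*((-x) - 1)) + 5) = 10] LHS negated; negate both sides. So neg: (5*((-x) - 1)) + 5 = -10.
Step 2. [(5*((-x) - 1)) + 5 = -10] +5 is outermost — subtract 5 both sides ⇒ sub: 5*((-x) - 1) = -15.
Step 3. [5*((-x) - 1) = -15] 5 out front; divide by 5, so div: (-x) - 1 = -3.
Step 4. [(-x) - 1 = -3] 1 comes off first (add 1) ⇒ sub: -x = -2.
Step 5. [-x = -2] flip signs both sides ⇒ neg: x = 2.

Answer: x ∈ {2}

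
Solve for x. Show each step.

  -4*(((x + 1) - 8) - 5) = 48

Step 1. [-4*(((x + 1) - 8) - 5) = 48] LHS = -4·(…); ÷-4 both sides, so div: ((x + 1) - 8) - 5 = -12.
Step 2. [((x + 1) - 8) - 5 = -12] the outer -5 inverts by adding 5 ⇒ sub: (x + 1) - 8 = -7.
Step 3. [(x + 1) - 8 = -7] add 8: x sits inside (… - 8) ⇒ sub: x + 1 = 1.
Step 4. [x + 1 = 1] 1 comes off first (subtract 1) ⇒ sub: x = 0.

Answer: x ∈ {0}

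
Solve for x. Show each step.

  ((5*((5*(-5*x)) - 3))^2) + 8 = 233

Step 1. [((5*((5*(-5*x)) - 3))^2) + 8 = 233] peel the +8: subtract 8 from each side, so sub: (5*((5*(-5*x)) - 3))^2 = 225.
Step 2. [(5*((5*(-5*x)) - 3))^2 = 225] √ both sides: 225 ≥ 0 gives two branches, so sqrt: 5*((5*(-5*x)) - 3) = 15 or -15.
Step 3. [5*((5*(-5*x)) - 3) = 15 or -15] 5·(inner) — divide through by 5 ⇒ div: (5*(-5*x)) - 3 = 3 or -3.
Step 4. [(5*(-5*x)) - 3 = 3 or -3] 3 comes off first (add 3), so sub: 5*(-5*x) = 6 or 0.
Step 5. [5*(-5*x) = 6 or 0] 5 out front; divide by 5. So div: -5*x = 6/5 or 0.
Step 6. [-5*x = 6/5 or 0] -5·(inner) — divide through by -5, so div: x = -6/25 or 0.

Answer: x ∈ {-6/25, 0}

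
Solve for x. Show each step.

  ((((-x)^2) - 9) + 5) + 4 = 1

Step 1. [((((-x)^2) - 9) + 5) + 4 = 1] peel the +4: subtract 4 from each side, so sub: (((-x)^2) - 9) + 5 = -3.
Step 2. [(((-x)^2) - 9) + 5 = -3] the outer +5 inverts by subtracting 5, so sub: ((-x)^2) - 9 = -8.
Step 3. [((-x)^2) - 9 = -8] add 9: x sits inside (… - 9) ⇒ sub: (-x)^2 = 1.
Step 4. [(-x)^2 = 1] LHS squared, RHS 1 ≥ 0: apply √ (±). So sqrt: -x = 1 or -1.
Step 5. [-x = 1 or -1] flip signs both sides ⇒ neg: x = -1 or 1.

Answer: x ∈ {-1, 1}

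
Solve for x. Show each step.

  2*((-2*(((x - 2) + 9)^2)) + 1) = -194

Step 1. [2*((-2*(((x - 2) + 9)^2)) + 1) = -194] 2 out front; divide by 2. So div: (-2*(((x - 2) + 9)^2)) + 1 = -97.
Step 2. [(-2*(((x - 2) + 9)^2)) + 1 = -97] +1 is outermost — subtract 1 both sides, so sub: -2*(((x - 2) + 9)^2) = -98.
Step 3. [-2*(((x - 2) + 9)^2) = -98] -2 out front; divide by -2. So div: ((x - 2) + 9)^2 = 49.
Step 4. [((x - 2) + 9)^2 = 49] 49 ≥ 0, LHS is (·)² — take ±√. So sqrt: (x - 2) + 9 = 7 or -7.
Step 5. [(x - 2) + 9 = 7 or -7] 9 comes off first (subtract 9) ⇒ sub: x - 2 = -2 or -16.
Step 6. [x - 2 = -2 or -16] peel the -2: add 2 from each side ⇒ sub: x = 0 or -14.

Answer: x ∈ {-14, 0}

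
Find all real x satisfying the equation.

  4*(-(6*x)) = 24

Step 1. [4*(-(6*x)) = 24] LHS = 4·(…); ÷4 both sides, so div: -(6*x) = 6.
Step 2. [-(6*x) = 6] leading − — multiply by −1 ⇒ neg: 6*x = -6.
Step 3. [6*x = -6] 6 out front; divide by 6. So div: x = -1.

Answer: x ∈ {-1}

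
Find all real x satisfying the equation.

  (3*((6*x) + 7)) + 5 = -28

Step 1. [(3*((6*x) + 7)) + 5 = -28] subtract 5: x sits inside (… + 5) ⇒ sub: 3*((6*x) + 7) = -33.
Step 2. [3*((6*x) + 7) = -33] 3 out front; divide by 3 ⇒ div: (6*x) + 7 = -11.
Step 3. [(6*x) + 7 = -11] the outer +7 inverts by subtracting 7 ⇒ sub: 6*x = -18.
Step 4. [6*x = -18] LHS = 6·(…); ÷6 both sides. So div: x = -3.

Answer: x ∈ {-3}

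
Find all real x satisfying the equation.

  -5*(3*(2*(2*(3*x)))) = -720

Step 1. [-5*(3*(2*(2*(3*x)))) = -720] leading coefficient -5: divide by -5, so div: 3*(2*(2*(3*x))) = 144.
Step 2. [3*(2*(2*(3*x))) = 144] LHS = 3·(…); ÷3 both sides, so div: 2*(2*(3*x)) = 48.
Step 3. [2*(2*(3*x)) = 48] leading coefficient 2: divide by 2 ⇒ div: 2*(3*x) = 24.
Step 4. [2*(3*x) = 24] 2 out front; divide by 2, so div: 3*x = 12.
Step 5. [3*x = 12] 3 out front; divide by 3 ⇒ div: x = 4.

Answer: x ∈ {4}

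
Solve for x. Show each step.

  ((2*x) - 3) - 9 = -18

Step 1. [((2*x) - 3) - 9 = -18] 9 comes off first (add 9). So sub: (2*x) - 3 = -9.
Step 2. [(2*x) - 3 = -9] peel the -3: add 3 from each side ⇒ sub: 2*x = -6.
Step 3. [2*x = -6] LHS = 2·(…); ÷2 both sides, so div: x = -3.

Answer: x ∈ {-3}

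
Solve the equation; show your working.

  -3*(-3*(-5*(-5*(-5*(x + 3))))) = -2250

Step 1. [-3*(-3*(-5*(-5*(-5*(x + 3))))) = -2250] LHS = -3·(…); ÷-3 both sides. So div: -3*(-5*(-5*(-5*(x + 3)))) = 750.
Step 2. [-3*(-5*(-5*(-5*(x + 3)))) = 750] LHS = -3·(…); ÷-3 both sides, so div: -5*(-5*(-5*(x + 3))) = -250.
Step 3. [-5*(-5*(-5*(x + 3))) = -250] -5 out front; divide by -5 ⇒ div: -5*(-5*(x + 3)) = 50.
Step 4. [-5*(-5*(x + 3)) = 50] LHS = -5·(…); ÷-5 both sides, so div: -5*(x + 3) = -10.
Step 5. [-5*(x + 3) = -10] LHS = -5·(…); ÷-5 both sides, so div: x + 3 = 2.
Step 6. [x + 3 = 2] 3 comes off first (subtract 3), so sub: x = -1.

Answer: x ∈ {-1}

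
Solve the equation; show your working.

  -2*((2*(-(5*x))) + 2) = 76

Step 1. [-2*((2*(-(5*x))) + 2) = 76] -2·(inner) — divide through by -2, so div: (2*(-(5*x))) + 2 = -38.
Step 2. [(2*(-(5*x))) + 2 = -38] 2 divides every term; factor it out, so factor: (-(5*x)) + 1 = -19.
Step 3. [(-(5*x)) + 1 = -19] subtract 1: x sits inside (… + 1). So sub: -(5*x) = -20.
Step 4. [-(5*x) = -20] flip signs both sides. So neg: 5*x = 20.
Step 5. [5*x = 20] LHS = 5·(…); ÷5 both sides. So div: x = 4.

Answer: x ∈ {4}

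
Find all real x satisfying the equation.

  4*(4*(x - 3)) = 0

Step 1. [4*(4*(x - 3)) = 0] divide by the outer 4. So div: 4*(x - 3) = 0.
Step 2. [4*(x - 3) = 0] LHS = 4·(…); ÷4 both sides, so div: x - 3 = 0.
Step 3. [x - 3 = 0] -3 is outermost — add 3 both sides, so sub: x = 3.

Answer: x ∈ {3}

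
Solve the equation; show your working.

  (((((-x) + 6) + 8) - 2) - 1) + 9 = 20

Step 1. [(((((-x) + 6) + 8) - 2) - 1) + 9 = 20] the outer +9 inverts by subtracting 9, so sub: ((((-x) + 6) + 8) - 2) - 1 = 11.
Step 2. [((((-x) + 6) + 8) - 2) - 1 = 11] add 1: x sits inside (… - 1) ⇒ sub: (((-x) + 6) + 8) - 2 = 12.
Step 3. [(((-x) + 6) + 8) - 2 = 12] 2 comes off first (add 2). So sub: ((-x) + 6) + 8 = 14.
Step 4. [((-x) + 6) + 8 = 14] the outer +8 inverts by subtracting 8, so sub: (-x) + 6 = 6.
Step 5. [(-x) + 6 = 6] the outer +6 inverts by subtracting 6 ⇒ sub: -x = 0.
Step 6. [-x = 0] leading − — multiply by −1, so neg: x = 0.

Answer: x ∈ {0}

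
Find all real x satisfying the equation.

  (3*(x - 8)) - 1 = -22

Step 1. [(3*(x - 8)) - 1 = -22] the outer -1 inverts by adding 1. So sub: 3*(x - 8) = -21.
Step 2. [3*(x - 8) = -21] LHS = 3·(…); ÷3 both sides. So div: x - 8 = -7.
Step 3. [x - 8 = -7] peel the -8: add 8 from each side ⇒ sub: x = 1.

Answer: x ∈ {1}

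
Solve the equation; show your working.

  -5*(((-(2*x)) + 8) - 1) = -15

Step 1. [-5*(((-(2*x)) + 8) - 1) = -15] LHS = -5·(…); ÷-5 both sides. So div: ((-(2*x)) + 8) - 1 = 3.
Step 2. [((-(2*x)) + 8) - 1 = 3] peel the -1: add 1 from each side, so sub: (-(2*x)) + 8 = 4.
Step 3. [(-(2*x)) + 8 = 4] the outer +8 inverts by subtracting 8. So sub: -(2*x) = -4.
Step 4. [-(2*x) = -4] LHS negated; negate both sides. So neg: 2*x = 4.
Step 5. [2*x = 4] 2·(inner) — divide through by 2. So div: x = 2.

Answer: x ∈ {2}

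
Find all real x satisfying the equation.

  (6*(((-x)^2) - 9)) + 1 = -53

Step 1. [(6*(((-x)^2) - 9)) + 1 = -53] 1 comes off first (subtract 1), so sub: 6*(((-x)^2) - 9) = -54.
Step 2. [6*(((-x)^2) - 9) = -54] 6 out front; divide by 6, so div: ((-x)^2) - 9 = -9.
Step 3. [((-x)^2) - 9 = -9] add 9: x sits inside (… - 9) ⇒ sub: (-x)^2 = 0.
Step 4. [(-x)^2 = 0] LHS squared, RHS 0 ≥ 0: apply √ (±), so sqrt: -x = 0.
Step 5. [-x = 0] leading − — multiply by −1. So neg: x = 0.

Answer: x ∈ {0}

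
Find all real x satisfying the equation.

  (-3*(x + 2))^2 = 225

Step 1. [(-3*(x + 2))^2 = 225] 225 ≥ 0, LHS is (·)² — take ±√. So sqrt: -3*(x + 2) = 15 or -15.
Step 2. [-3*(x + 2) = 15 or -15] leading coefficient -3: divide by -3 ⇒ div: x + 2 = -5 or 5.
Step 3. [x + 2 = -5 or 5] subtract 2: x sits inside (… + 2) ⇒ sub: x = -7 or 3.

Answer: x ∈ {-7, 3}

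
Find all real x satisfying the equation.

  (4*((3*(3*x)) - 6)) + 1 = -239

Step 1. [(4*((3*(3*x)) - 6)) + 1 = -239] peel the +1: subtract 1 from each side, so sub: 4*((3*(3*x)) - 6) = -240.
Step 2. [4*((3*(3*x)) - 6) = -240] 4·(inner) — divide through by 4, so div: (3*(3*x)) - 6 = -60.
Step 3. [(3*(3*x)) - 6 = -60] -6 is outermost — add 6 both sides, so sub: 3*(3*x) = -54.
Step 4. [3*(3*x) = -54] divide by the outer 3, so div: 3*x = -18.
Step 5. [3*x = -18] 3·(inner) — divide through by 3, so div: x = -6.

Answer: x ∈ {-6}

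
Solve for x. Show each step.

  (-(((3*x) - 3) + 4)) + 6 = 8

Step 1. [(-(((3*x) - 3) + 4)) + 6 = 8] subtract 6: x sits inside (… + 6) ⇒ sub: -(((3*x) - 3) + 4) = 2.
Step 2. [-(((3*x) - 3) + 4) = 2] leading − — multiply by −1. So neg: ((3*x) - 3) + 4 = -2.
Step 3. [((3*x) - 3) + 4 = -2] subtract 4: x sits inside (… + 4). So sub: (3*x) - 3 = -6.
Step 4. [(3*x) - 3 = -6] 3 divides every term; factor it out ⇒ factor: x - 1 = -2.
Step 5. [x - 1 = -2] peel the -1: add 1 from each side. So sub: x = -1.

Answer: x ∈ {-1}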